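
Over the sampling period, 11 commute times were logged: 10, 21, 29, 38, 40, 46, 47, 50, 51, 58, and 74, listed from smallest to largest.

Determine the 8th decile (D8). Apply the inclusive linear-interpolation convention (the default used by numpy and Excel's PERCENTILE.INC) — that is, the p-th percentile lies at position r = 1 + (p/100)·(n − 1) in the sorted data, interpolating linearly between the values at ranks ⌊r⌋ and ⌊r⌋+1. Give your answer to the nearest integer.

n = 11.
r = 1 + (80/100)·(11 − 1) = 1 + 8 = 9.
r is an integer, so P80 is the value at rank 9: 51.

51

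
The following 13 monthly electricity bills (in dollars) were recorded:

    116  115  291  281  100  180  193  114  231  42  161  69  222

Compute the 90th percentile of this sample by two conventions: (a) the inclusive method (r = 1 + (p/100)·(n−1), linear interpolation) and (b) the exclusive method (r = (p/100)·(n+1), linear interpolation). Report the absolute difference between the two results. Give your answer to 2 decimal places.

16.00

Sorted: 42, 69, 100, 114, 115, 116, 161, 180, 193, 222, 231, 281, 291.
n = 13.
(a) r = 11.8; between ranks 11 (231) and 12 (281): 271.
(b) r = 12.6; between ranks 12 (281) and 13 (291): 287.
|271 − 287| = 16.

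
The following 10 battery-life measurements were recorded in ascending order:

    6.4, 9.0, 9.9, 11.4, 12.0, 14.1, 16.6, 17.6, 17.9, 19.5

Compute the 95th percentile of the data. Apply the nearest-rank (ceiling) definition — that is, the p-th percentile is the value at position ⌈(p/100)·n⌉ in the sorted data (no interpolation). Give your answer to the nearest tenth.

19.5

n = 10.
Position = ⌈95/100 · 10⌉ = ⌈9.5⌉ = 10.
The value at rank 10 is 19.5.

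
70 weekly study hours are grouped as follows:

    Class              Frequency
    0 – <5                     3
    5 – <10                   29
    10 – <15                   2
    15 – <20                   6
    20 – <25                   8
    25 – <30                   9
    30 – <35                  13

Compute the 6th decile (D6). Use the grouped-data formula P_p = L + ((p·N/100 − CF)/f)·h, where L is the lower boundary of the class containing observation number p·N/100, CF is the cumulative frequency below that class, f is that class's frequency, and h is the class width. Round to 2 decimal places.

21.25

N = 70; target position k = 60/100 · 70 = 42.
Cumulative frequencies: 3, 32, 34, 40, 48, 57, 70.
Observation 42 falls in the class 20 – <25.
L = 20, CF = 40, f = 8, h = 5.
P60 = 20 + ((42 − 40)/8)·5 = 20 + 1.25 = 21.25.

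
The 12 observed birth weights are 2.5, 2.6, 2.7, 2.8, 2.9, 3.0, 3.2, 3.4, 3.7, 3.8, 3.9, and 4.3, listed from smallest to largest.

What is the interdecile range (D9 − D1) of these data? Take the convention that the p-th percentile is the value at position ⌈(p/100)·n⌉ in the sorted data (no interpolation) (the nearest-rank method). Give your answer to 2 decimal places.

1.30

n = 12.
P10: rank ⌈10/100·12⌉ = 2 → 2.6.
P90: rank ⌈90/100·12⌉ = 11 → 3.9.
Difference: 3.9 − 2.6 = 1.3.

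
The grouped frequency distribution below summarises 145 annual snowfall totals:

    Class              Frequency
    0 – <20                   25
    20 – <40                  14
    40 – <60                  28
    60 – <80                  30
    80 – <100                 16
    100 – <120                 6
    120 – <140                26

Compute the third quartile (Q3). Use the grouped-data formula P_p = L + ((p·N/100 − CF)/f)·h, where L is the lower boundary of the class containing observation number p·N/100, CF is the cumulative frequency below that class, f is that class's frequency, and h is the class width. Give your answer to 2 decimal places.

N = 145; target position k = 75/100 · 145 = 108.75.
Cumulative frequencies: 25, 39, 67, 97, 113, 119, 145.
Observation 108.75 falls in the class 80 – <100.
L = 80, CF = 97, f = 16, h = 20.
P75 = 80 + ((108.75 − 97)/16)·20 = 80 + 14.6875 = 94.6875.

94.69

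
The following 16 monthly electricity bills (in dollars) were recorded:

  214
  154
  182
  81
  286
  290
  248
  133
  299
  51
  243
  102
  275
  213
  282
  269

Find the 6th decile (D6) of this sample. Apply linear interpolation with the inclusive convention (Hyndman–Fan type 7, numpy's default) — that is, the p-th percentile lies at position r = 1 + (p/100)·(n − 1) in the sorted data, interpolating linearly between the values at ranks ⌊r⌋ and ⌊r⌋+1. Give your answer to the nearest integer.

248

Sorted: 51, 81, 102, 133, 154, 182, 213, 214, 243, 248, 269, 275, 282, 286, 290, 299.
n = 16.
r = 1 + (60/100)·(16 − 1) = 1 + 9 = 10.
r is an integer, so P60 is the value at rank 10: 248.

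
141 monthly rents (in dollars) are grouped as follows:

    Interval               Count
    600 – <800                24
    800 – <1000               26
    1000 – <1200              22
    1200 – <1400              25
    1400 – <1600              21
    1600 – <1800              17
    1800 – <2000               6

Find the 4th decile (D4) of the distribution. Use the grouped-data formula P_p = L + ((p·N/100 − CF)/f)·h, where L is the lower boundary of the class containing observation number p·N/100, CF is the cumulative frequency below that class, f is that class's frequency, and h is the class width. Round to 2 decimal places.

1058.18

N = 141; target position k = 40/100 · 141 = 56.4.
Cumulative frequencies: 24, 50, 72, 97, 118, 135, 141.
Observation 56.4 falls in the class 1000 – <1200.
L = 1000, CF = 50, f = 22, h = 200.
P40 = 1000 + ((56.4 − 50)/22)·200 = 1000 + 58.1818 = 1058.18.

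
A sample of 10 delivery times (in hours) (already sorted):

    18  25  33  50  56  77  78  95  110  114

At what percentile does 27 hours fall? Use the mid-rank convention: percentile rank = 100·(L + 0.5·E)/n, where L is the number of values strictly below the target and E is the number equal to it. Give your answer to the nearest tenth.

20.0

Count below 27: L = 2; count equal: E = 0; n = 10.
Percentile rank = 100·(2 + 0.5·0)/10 = 100·2/10 = 20.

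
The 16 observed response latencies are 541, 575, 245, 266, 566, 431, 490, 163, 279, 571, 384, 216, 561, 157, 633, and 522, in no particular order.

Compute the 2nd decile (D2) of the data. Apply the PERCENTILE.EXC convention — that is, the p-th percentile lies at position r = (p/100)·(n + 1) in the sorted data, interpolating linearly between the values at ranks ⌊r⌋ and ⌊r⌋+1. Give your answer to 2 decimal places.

227.60

Sorted: 157, 163, 216, 245, 266, 279, 384, 431, 490, 522, 541, 561, 566, 571, 575, 633.
n = 16.
r = (20/100)·(16 + 1) = 3.4.
Rank 3 is 216 and rank 4 is 245.
Interpolate: 216 + 0.4·(245 − 216) = 216 + 0.4·29 = 227.6.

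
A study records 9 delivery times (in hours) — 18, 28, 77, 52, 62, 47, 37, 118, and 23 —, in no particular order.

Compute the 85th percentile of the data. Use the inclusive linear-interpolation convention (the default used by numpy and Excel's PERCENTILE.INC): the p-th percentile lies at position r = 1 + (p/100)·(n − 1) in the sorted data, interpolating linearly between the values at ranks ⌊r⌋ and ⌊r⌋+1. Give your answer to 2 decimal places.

Sorted: 18, 23, 28, 37, 47, 52, 62, 77, 118.
n = 9.
r = 1 + (85/100)·(9 − 1) = 1 + 6.8 = 7.8.
Rank 7 is 62 and rank 8 is 77.
Interpolate: 62 + 0.8·(77 − 62) = 62 + 0.8·15 = 74.

74.00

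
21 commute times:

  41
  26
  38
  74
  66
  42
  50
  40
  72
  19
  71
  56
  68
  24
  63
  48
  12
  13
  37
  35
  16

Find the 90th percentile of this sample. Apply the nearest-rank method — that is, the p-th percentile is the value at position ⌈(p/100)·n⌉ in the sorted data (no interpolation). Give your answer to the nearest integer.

Sorted: 12, 13, 16, 19, 24, 26, 35, 37, 38, 40, 41, 42, 48, 50, 56, 63, 66, 68, 71, 72, 74.
n = 21.
Position = ⌈90/100 · 21⌉ = ⌈18.9⌉ = 19.
The value at rank 19 is 71.

71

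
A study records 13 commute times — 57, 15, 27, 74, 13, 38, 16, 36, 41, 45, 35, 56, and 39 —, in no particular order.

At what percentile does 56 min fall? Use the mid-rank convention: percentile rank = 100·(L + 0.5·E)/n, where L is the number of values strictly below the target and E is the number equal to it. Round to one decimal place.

80.8

Sorted: 13, 15, 16, 27, 35, 36, 38, 39, 41, 45, 56, 57, 74.
Count below 56: L = 10; count equal: E = 1; n = 13.
Percentile rank = 100·(10 + 0.5·1)/13 = 100·10.5/13 = 80.77.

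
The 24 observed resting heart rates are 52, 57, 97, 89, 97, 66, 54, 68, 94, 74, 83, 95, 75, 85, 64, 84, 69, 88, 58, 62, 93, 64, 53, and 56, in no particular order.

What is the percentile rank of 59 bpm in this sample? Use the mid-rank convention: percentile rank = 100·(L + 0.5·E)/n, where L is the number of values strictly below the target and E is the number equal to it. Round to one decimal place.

25.0

Sorted: 52, 53, 54, 56, 57, 58, 62, 64, 64, 66, 68, 69, 74, 75, 83, 84, 85, 88, 89, 93, 94, 95, 97, 97.
Count below 59: L = 6; count equal: E = 0; n = 24.
Percentile rank = 100·(6 + 0.5·0)/24 = 100·6/24 = 25.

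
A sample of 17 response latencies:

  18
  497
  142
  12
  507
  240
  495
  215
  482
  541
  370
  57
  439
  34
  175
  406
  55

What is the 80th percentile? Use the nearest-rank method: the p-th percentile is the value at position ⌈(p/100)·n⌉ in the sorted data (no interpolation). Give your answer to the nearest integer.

Sorted: 12, 18, 34, 55, 57, 142, 175, 215, 240, 370, 406, 439, 482, 495, 497, 507, 541.
n = 17.
Position = ⌈80/100 · 17⌉ = ⌈13.6⌉ = 14.
The value at rank 14 is 495.

495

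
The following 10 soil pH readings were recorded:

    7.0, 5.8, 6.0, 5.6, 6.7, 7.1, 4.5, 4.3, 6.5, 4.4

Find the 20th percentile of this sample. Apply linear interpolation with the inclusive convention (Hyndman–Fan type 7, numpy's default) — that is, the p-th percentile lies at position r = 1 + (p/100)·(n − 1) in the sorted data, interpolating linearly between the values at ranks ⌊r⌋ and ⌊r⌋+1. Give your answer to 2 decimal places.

4.48

Sorted: 4.3, 4.4, 4.5, 5.6, 5.8, 6.0, 6.5, 6.7, 7.0, 7.1.
n = 10.
r = 1 + (20/100)·(10 − 1) = 1 + 1.8 = 2.8.
Rank 2 is 4.4 and rank 3 is 4.5.
Interpolate: 4.4 + 0.8·(4.5 − 4.4) = 4.4 + 0.8·0.1 = 4.48.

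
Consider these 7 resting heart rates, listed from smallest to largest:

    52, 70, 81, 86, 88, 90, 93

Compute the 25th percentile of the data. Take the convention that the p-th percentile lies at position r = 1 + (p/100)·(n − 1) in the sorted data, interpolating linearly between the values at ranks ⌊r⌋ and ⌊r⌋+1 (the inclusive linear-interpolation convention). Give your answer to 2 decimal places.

75.50

n = 7.
r = 1 + (25/100)·(7 − 1) = 1 + 1.5 = 2.5.
Rank 2 is 70 and rank 3 is 81.
Interpolate: 70 + 0.5·(81 − 70) = 70 + 0.5·11 = 75.5.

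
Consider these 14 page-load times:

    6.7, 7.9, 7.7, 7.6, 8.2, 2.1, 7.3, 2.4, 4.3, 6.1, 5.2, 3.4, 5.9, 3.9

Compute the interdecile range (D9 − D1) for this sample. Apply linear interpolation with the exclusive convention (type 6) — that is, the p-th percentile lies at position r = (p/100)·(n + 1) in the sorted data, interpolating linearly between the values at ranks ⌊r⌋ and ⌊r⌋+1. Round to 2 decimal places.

Sorted: 2.1, 2.4, 3.4, 3.9, 4.3, 5.2, 5.9, 6.1, 6.7, 7.3, 7.6, 7.7, 7.9, 8.2.
n = 14.
P10: r = 1.5; ranks 1–2 are 2.1, 2.4; interpolating gives 2.25.
P90: r = 13.5; ranks 13–14 are 7.9, 8.2; interpolating gives 8.05.
Difference: 8.05 − 2.25 = 5.8.

5.80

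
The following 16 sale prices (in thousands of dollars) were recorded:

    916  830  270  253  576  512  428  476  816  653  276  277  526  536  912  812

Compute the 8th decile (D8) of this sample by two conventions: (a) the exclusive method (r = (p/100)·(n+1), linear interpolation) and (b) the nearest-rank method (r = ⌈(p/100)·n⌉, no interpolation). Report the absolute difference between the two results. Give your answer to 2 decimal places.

8.40

Sorted: 253, 270, 276, 277, 428, 476, 512, 526, 536, 576, 653, 812, 816, 830, 912, 916.
n = 16.
(a) r = 13.6; between ranks 13 (816) and 14 (830): 824.4.
(b) the nearest-rank method: rank 13 → 816.
|824.4 − 816| = 8.4.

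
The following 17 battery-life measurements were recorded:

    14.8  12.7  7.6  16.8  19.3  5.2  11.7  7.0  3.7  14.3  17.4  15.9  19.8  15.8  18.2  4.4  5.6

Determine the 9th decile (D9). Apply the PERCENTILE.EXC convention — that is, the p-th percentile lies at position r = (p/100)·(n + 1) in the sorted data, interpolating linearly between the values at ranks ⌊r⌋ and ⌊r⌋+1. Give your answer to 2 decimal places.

Sorted: 3.7, 4.4, 5.2, 5.6, 7.0, 7.6, 11.7, 12.7, 14.3, 14.8, 15.8, 15.9, 16.8, 17.4, 18.2, 19.3, 19.8.
n = 17.
r = (90/100)·(17 + 1) = 16.2.
Rank 16 is 19.3 and rank 17 is 19.8.
Interpolate: 19.3 + 0.2·(19.8 − 19.3) = 19.3 + 0.2·0.5 = 19.4.

19.40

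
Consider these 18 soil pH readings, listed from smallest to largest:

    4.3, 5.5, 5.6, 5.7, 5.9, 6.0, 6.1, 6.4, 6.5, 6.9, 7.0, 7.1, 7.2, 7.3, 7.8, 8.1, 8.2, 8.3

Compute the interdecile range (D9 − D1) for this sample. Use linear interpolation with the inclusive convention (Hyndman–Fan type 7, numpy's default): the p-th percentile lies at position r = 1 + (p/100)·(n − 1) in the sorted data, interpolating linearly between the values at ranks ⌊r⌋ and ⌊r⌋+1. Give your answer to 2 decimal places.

n = 18.
P10: r = 2.7; ranks 2–3 are 5.5, 5.6; interpolating gives 5.57.
P90: r = 16.3; ranks 16–17 are 8.1, 8.2; interpolating gives 8.13.
Difference: 8.13 − 5.57 = 2.56.

2.56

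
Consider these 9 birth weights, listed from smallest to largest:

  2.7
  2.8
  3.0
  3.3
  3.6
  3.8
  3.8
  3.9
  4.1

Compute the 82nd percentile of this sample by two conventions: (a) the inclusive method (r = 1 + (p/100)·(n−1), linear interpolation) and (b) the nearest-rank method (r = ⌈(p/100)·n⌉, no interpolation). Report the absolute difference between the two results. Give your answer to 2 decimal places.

n = 9.
(a) r = 7.56; between ranks 7 (3.8) and 8 (3.9): 3.856.
(b) the nearest-rank method: rank 8 → 3.9.
|3.856 − 3.9| = 0.044.

0.04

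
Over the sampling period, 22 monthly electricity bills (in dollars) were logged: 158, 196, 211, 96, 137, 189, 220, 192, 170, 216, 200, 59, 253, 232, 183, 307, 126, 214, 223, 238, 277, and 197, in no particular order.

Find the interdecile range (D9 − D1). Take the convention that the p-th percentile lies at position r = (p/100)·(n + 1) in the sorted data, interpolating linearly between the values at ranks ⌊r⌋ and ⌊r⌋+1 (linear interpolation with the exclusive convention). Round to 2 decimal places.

Sorted: 59, 96, 126, 137, 158, 170, 183, 189, 192, 196, 197, 200, 211, 214, 216, 220, 223, 232, 238, 253, 277, 307.
n = 22.
P10: r = 2.3; ranks 2–3 are 96, 126; interpolating gives 105.
P90: r = 20.7; ranks 20–21 are 253, 277; interpolating gives 269.8.
Difference: 269.8 − 105 = 164.8.

164.80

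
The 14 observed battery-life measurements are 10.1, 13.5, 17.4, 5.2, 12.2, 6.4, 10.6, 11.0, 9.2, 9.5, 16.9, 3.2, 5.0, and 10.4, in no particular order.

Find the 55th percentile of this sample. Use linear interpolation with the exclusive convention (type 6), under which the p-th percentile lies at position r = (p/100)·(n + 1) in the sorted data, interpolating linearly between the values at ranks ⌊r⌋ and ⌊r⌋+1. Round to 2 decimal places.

Sorted: 3.2, 5.0, 5.2, 6.4, 9.2, 9.5, 10.1, 10.4, 10.6, 11.0, 12.2, 13.5, 16.9, 17.4.
n = 14.
r = (55/100)·(14 + 1) = 8.25.
Rank 8 is 10.4 and rank 9 is 10.6.
Interpolate: 10.4 + 0.25·(10.6 − 10.4) = 10.4 + 0.25·0.2 = 10.45.

10.45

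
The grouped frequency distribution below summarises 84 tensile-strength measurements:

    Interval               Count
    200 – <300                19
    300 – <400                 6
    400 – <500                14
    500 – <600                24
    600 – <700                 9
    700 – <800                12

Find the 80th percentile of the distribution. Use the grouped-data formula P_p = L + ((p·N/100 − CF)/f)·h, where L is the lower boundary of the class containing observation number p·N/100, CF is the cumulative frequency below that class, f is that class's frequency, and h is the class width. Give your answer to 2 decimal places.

646.67

N = 84; target position k = 80/100 · 84 = 67.2.
Cumulative frequencies: 19, 25, 39, 63, 72, 84.
Observation 67.2 falls in the class 600 – <700.
L = 600, CF = 63, f = 9, h = 100.
P80 = 600 + ((67.2 − 63)/9)·100 = 600 + 46.6667 = 646.667.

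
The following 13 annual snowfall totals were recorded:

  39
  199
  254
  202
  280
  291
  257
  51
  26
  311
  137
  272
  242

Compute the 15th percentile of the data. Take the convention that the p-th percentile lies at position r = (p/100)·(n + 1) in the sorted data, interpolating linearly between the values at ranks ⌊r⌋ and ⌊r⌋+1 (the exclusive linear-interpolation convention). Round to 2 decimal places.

40.20

Sorted: 26, 39, 51, 137, 199, 202, 242, 254, 257, 272, 280, 291, 311.
n = 13.
r = (15/100)·(13 + 1) = 2.1.
Rank 2 is 39 and rank 3 is 51.
Interpolate: 39 + 0.1·(51 − 39) = 39 + 0.1·12 = 40.2.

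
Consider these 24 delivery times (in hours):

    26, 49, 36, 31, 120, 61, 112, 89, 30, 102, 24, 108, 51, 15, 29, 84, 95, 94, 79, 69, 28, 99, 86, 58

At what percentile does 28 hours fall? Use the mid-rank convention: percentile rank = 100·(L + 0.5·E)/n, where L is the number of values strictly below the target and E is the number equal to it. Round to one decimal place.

14.6

Sorted: 15, 24, 26, 28, 29, 30, 31, 36, 49, 51, 58, 61, 69, 79, 84, 86, 89, 94, 95, 99, 102, 108, 112, 120.
Count below 28: L = 3; count equal: E = 1; n = 24.
Percentile rank = 100·(3 + 0.5·1)/24 = 100·3.5/24 = 14.58.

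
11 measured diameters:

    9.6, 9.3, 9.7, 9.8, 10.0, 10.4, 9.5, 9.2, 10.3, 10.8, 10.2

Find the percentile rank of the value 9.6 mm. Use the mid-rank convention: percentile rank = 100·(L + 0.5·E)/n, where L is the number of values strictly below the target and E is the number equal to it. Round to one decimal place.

Sorted: 9.2, 9.3, 9.5, 9.6, 9.7, 9.8, 10.0, 10.2, 10.3, 10.4, 10.8.
Count below 9.6: L = 3; count equal: E = 1; n = 11.
Percentile rank = 100·(3 + 0.5·1)/11 = 100·3.5/11 = 31.82.

31.8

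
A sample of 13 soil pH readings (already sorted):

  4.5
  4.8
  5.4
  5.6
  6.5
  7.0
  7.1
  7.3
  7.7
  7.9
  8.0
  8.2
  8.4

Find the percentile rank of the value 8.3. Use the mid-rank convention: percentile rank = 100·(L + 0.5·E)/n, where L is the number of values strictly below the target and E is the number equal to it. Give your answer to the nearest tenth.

Count below 8.3: L = 12; count equal: E = 0; n = 13.
Percentile rank = 100·(12 + 0.5·0)/13 = 100·12/13 = 92.31.

92.3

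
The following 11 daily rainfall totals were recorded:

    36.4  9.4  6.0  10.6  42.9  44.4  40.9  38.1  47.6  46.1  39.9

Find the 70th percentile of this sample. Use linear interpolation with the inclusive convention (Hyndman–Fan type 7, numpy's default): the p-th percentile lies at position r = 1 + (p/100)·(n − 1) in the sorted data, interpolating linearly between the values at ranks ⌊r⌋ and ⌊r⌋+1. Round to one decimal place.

42.9

Sorted: 6.0, 9.4, 10.6, 36.4, 38.1, 39.9, 40.9, 42.9, 44.4, 46.1, 47.6.
n = 11.
r = 1 + (70/100)·(11 − 1) = 1 + 7 = 8.
r is an integer, so P70 is the value at rank 8: 42.9.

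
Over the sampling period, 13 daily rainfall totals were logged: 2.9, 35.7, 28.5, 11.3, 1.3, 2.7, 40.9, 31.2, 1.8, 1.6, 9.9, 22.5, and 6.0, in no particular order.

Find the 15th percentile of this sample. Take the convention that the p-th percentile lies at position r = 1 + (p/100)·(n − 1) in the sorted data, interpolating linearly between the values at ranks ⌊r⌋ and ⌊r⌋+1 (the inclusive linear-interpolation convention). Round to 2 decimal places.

1.76

Sorted: 1.3, 1.6, 1.8, 2.7, 2.9, 6.0, 9.9, 11.3, 22.5, 28.5, 31.2, 35.7, 40.9.
n = 13.
r = 1 + (15/100)·(13 − 1) = 1 + 1.8 = 2.8.
Rank 2 is 1.6 and rank 3 is 1.8.
Interpolate: 1.6 + 0.8·(1.8 − 1.6) = 1.6 + 0.8·0.2 = 1.76.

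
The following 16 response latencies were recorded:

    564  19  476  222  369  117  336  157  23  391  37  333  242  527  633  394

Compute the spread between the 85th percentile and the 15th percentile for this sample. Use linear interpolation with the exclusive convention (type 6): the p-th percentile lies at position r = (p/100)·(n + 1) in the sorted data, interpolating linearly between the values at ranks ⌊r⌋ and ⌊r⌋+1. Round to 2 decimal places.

512.95

Sorted: 19, 23, 37, 117, 157, 222, 242, 333, 336, 369, 391, 394, 476, 527, 564, 633.
n = 16.
P15: r = 2.55; ranks 2–3 are 23, 37; interpolating gives 30.7.
P85: r = 14.45; ranks 14–15 are 527, 564; interpolating gives 543.65.
Difference: 543.65 − 30.7 = 512.95.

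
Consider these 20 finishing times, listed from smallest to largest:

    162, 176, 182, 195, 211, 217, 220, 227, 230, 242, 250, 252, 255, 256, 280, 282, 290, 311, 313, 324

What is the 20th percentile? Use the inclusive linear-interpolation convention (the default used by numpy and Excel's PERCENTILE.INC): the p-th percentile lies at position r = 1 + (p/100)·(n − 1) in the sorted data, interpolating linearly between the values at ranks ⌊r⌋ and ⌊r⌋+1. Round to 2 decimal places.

207.80

n = 20.
r = 1 + (20/100)·(20 − 1) = 1 + 3.8 = 4.8.
Rank 4 is 195 and rank 5 is 211.
Interpolate: 195 + 0.8·(211 − 195) = 195 + 0.8·16 = 207.8.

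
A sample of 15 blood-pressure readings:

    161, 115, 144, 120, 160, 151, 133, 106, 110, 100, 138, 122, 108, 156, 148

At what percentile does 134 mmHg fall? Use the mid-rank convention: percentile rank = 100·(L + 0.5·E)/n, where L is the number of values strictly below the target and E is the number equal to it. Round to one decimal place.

53.3

Sorted: 100, 106, 108, 110, 115, 120, 122, 133, 138, 144, 148, 151, 156, 160, 161.
Count below 134: L = 8; count equal: E = 0; n = 15.
Percentile rank = 100·(8 + 0.5·0)/15 = 100·8/15 = 53.33.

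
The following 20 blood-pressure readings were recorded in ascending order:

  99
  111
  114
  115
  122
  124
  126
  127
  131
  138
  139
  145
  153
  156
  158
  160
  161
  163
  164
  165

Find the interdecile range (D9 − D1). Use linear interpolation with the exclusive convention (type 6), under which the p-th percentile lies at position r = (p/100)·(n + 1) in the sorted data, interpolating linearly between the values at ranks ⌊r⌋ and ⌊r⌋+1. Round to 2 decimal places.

52.60

n = 20.
P10: r = 2.1; ranks 2–3 are 111, 114; interpolating gives 111.3.
P90: r = 18.9; ranks 18–19 are 163, 164; interpolating gives 163.9.
Difference: 163.9 − 111.3 = 52.6.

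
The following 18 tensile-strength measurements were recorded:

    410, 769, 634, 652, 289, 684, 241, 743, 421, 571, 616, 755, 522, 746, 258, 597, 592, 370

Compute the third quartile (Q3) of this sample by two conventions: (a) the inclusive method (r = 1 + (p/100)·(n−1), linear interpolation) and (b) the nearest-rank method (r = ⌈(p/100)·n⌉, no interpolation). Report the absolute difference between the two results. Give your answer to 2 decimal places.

8.00

Sorted: 241, 258, 289, 370, 410, 421, 522, 571, 592, 597, 616, 634, 652, 684, 743, 746, 755, 769.
n = 18.
(a) r = 13.75; between ranks 13 (652) and 14 (684): 676.
(b) the nearest-rank method: rank 14 → 684.
|676 − 684| = 8.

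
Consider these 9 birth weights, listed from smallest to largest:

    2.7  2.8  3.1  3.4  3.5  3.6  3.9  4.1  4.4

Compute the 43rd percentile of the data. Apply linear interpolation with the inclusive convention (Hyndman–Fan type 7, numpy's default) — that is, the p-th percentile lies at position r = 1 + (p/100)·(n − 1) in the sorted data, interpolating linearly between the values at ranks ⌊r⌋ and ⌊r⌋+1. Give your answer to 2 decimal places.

n = 9.
r = 1 + (43/100)·(9 − 1) = 1 + 3.44 = 4.44.
Rank 4 is 3.4 and rank 5 is 3.5.
Interpolate: 3.4 + 0.44·(3.5 − 3.4) = 3.4 + 0.44·0.1 = 3.444.

3.44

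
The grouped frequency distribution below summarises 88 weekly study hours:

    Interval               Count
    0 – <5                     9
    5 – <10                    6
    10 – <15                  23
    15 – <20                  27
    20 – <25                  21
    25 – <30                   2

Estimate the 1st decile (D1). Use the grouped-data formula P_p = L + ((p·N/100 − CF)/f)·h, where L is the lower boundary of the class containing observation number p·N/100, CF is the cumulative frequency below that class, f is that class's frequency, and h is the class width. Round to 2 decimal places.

N = 88; target position k = 10/100 · 88 = 8.8.
Cumulative frequencies: 9, 15, 38, 65, 86, 88.
Observation 8.8 falls in the class 0 – <5.
L = 0, CF = 0, f = 9, h = 5.
P10 = 0 + ((8.8 − 0)/9)·5 = 0 + 4.88889 = 4.88889.

4.89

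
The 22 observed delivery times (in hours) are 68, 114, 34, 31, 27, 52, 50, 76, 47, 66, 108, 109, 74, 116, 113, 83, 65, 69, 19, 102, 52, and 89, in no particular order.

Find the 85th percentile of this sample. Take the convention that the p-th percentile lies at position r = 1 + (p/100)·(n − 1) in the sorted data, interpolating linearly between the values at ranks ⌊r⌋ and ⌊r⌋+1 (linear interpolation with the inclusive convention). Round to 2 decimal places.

108.85

Sorted: 19, 27, 31, 34, 47, 50, 52, 52, 65, 66, 68, 69, 74, 76, 83, 89, 102, 108, 109, 113, 114, 116.
n = 22.
r = 1 + (85/100)·(22 − 1) = 1 + 17.85 = 18.85.
Rank 18 is 108 and rank 19 is 109.
Interpolate: 108 + 0.85·(109 − 108) = 108 + 0.85·1 = 108.85.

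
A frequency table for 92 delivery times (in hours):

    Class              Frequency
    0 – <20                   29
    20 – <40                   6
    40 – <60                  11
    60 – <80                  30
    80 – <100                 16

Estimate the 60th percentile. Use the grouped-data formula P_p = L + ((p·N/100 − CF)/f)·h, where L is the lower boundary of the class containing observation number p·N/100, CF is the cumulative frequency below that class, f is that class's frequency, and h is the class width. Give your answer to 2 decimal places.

66.13

N = 92; target position k = 60/100 · 92 = 55.2.
Cumulative frequencies: 29, 35, 46, 76, 92.
Observation 55.2 falls in the class 60 – <80.
L = 60, CF = 46, f = 30, h = 20.
P60 = 60 + ((55.2 − 46)/30)·20 = 60 + 6.13333 = 66.1333.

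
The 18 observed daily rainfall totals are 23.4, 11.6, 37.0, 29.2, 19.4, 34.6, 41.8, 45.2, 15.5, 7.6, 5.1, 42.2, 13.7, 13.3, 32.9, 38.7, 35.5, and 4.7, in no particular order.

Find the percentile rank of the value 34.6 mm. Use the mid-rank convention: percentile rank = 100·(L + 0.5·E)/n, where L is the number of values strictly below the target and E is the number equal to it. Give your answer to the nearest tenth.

63.9

Sorted: 4.7, 5.1, 7.6, 11.6, 13.3, 13.7, 15.5, 19.4, 23.4, 29.2, 32.9, 34.6, 35.5, 37.0, 38.7, 41.8, 42.2, 45.2.
Count below 34.6: L = 11; count equal: E = 1; n = 18.
Percentile rank = 100·(11 + 0.5·1)/18 = 100·11.5/18 = 63.89.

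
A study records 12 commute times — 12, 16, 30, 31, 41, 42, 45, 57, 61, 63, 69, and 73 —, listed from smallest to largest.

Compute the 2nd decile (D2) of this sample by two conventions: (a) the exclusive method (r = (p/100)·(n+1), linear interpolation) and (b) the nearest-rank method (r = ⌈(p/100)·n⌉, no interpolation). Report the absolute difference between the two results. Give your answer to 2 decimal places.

5.60

n = 12.
(a) r = 2.6; between ranks 2 (16) and 3 (30): 24.4.
(b) the nearest-rank method: rank 3 → 30.
|24.4 − 30| = 5.6.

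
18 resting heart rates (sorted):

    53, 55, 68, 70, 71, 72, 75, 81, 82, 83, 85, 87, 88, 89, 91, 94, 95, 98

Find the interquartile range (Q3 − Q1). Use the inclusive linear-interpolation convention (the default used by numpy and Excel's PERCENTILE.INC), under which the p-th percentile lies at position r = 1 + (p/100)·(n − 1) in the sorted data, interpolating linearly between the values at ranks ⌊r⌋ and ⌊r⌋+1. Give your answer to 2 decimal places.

n = 18.
P25: r = 5.25; ranks 5–6 are 71, 72; interpolating gives 71.25.
P75: r = 13.75; ranks 13–14 are 88, 89; interpolating gives 88.75.
Difference: 88.75 − 71.25 = 17.5.

17.50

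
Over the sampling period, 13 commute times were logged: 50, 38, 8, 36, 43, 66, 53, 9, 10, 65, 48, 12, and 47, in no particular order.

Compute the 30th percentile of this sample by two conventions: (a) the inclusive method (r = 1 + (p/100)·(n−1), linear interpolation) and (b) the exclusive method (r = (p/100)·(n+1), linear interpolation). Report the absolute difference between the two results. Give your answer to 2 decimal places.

9.60

Sorted: 8, 9, 10, 12, 36, 38, 43, 47, 48, 50, 53, 65, 66.
n = 13.
(a) r = 4.6; between ranks 4 (12) and 5 (36): 26.4.
(b) r = 4.2; between ranks 4 (12) and 5 (36): 16.8.
|26.4 − 16.8| = 9.6.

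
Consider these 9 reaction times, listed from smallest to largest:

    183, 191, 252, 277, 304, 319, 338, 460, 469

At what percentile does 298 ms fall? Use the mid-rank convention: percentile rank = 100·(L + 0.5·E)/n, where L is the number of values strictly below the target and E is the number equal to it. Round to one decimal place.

Count below 298: L = 4; count equal: E = 0; n = 9.
Percentile rank = 100·(4 + 0.5·0)/9 = 100·4/9 = 44.44.

44.4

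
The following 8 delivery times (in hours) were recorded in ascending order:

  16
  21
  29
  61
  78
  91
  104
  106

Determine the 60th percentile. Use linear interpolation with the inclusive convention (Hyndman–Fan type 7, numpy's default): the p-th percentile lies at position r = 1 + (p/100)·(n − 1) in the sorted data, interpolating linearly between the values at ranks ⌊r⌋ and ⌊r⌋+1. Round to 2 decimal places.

n = 8.
r = 1 + (60/100)·(8 − 1) = 1 + 4.2 = 5.2.
Rank 5 is 78 and rank 6 is 91.
Interpolate: 78 + 0.2·(91 − 78) = 78 + 0.2·13 = 80.6.

80.60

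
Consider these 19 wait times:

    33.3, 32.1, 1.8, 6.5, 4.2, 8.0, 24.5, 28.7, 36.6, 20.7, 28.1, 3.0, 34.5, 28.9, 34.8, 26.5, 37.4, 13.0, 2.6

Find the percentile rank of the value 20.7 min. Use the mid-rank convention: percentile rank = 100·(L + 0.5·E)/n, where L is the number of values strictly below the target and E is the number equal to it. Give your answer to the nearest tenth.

39.5

Sorted: 1.8, 2.6, 3.0, 4.2, 6.5, 8.0, 13.0, 20.7, 24.5, 26.5, 28.1, 28.7, 28.9, 32.1, 33.3, 34.5, 34.8, 36.6, 37.4.
Count below 20.7: L = 7; count equal: E = 1; n = 19.
Percentile rank = 100·(7 + 0.5·1)/19 = 100·7.5/19 = 39.47.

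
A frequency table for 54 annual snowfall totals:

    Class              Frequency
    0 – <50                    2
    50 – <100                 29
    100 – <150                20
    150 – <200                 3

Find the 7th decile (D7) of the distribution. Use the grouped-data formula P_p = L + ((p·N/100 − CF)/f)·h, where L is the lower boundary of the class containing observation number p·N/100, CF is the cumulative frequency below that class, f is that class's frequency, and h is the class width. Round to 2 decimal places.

N = 54; target position k = 70/100 · 54 = 37.8.
Cumulative frequencies: 2, 31, 51, 54.
Observation 37.8 falls in the class 100 – <150.
L = 100, CF = 31, f = 20, h = 50.
P70 = 100 + ((37.8 − 31)/20)·50 = 100 + 17 = 117.

117.00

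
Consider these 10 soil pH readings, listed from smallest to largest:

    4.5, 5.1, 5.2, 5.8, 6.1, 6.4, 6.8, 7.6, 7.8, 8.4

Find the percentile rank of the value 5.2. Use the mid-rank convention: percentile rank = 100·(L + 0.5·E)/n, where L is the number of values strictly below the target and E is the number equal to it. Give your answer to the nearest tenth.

Count below 5.2: L = 2; count equal: E = 1; n = 10.
Percentile rank = 100·(2 + 0.5·1)/10 = 100·2.5/10 = 25.

25.0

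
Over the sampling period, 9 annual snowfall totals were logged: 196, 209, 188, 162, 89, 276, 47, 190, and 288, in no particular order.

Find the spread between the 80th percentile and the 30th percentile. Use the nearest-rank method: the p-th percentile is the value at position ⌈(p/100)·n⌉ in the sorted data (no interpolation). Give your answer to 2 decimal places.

114.00

Sorted: 47, 89, 162, 188, 190, 196, 209, 276, 288.
n = 9.
P30: rank ⌈30/100·9⌉ = 3 → 162.
P80: rank ⌈80/100·9⌉ = 8 → 276.
Difference: 276 − 162 = 114.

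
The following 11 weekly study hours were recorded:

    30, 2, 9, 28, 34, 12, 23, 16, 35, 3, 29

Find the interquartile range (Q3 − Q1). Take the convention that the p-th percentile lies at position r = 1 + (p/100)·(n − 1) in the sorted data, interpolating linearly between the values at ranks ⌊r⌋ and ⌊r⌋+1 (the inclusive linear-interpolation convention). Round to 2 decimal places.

Sorted: 2, 3, 9, 12, 16, 23, 28, 29, 30, 34, 35.
n = 11.
P25: r = 3.5; ranks 3–4 are 9, 12; interpolating gives 10.5.
P75: r = 8.5; ranks 8–9 are 29, 30; interpolating gives 29.5.
Difference: 29.5 − 10.5 = 19.

19.00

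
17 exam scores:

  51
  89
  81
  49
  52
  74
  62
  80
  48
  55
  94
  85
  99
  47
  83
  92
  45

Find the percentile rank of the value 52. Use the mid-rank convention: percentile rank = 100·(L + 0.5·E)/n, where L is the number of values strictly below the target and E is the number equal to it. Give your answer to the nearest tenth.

32.4

Sorted: 45, 47, 48, 49, 51, 52, 55, 62, 74, 80, 81, 83, 85, 89, 92, 94, 99.
Count below 52: L = 5; count equal: E = 1; n = 17.
Percentile rank = 100·(5 + 0.5·1)/17 = 100·5.5/17 = 32.35.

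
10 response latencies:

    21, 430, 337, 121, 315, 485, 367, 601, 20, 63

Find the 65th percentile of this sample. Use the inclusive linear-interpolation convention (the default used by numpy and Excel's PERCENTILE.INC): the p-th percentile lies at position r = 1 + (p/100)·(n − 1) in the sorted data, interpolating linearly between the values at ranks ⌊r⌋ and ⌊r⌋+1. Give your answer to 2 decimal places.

362.50

Sorted: 20, 21, 63, 121, 315, 337, 367, 430, 485, 601.
n = 10.
r = 1 + (65/100)·(10 − 1) = 1 + 5.85 = 6.85.
Rank 6 is 337 and rank 7 is 367.
Interpolate: 337 + 0.85·(367 − 337) = 337 + 0.85·30 = 362.5.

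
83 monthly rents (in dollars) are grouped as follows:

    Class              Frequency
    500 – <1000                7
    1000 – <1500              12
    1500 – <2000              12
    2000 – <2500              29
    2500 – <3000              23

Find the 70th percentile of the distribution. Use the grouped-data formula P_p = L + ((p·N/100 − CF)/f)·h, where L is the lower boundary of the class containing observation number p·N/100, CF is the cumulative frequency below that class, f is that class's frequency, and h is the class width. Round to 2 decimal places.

N = 83; target position k = 70/100 · 83 = 58.1.
Cumulative frequencies: 7, 19, 31, 60, 83.
Observation 58.1 falls in the class 2000 – <2500.
L = 2000, CF = 31, f = 29, h = 500.
P70 = 2000 + ((58.1 − 31)/29)·500 = 2000 + 467.241 = 2467.24.

2467.24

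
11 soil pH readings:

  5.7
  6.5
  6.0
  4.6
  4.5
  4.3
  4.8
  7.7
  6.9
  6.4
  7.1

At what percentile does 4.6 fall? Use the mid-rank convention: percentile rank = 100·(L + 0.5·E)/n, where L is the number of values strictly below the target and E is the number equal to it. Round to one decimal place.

22.7

Sorted: 4.3, 4.5, 4.6, 4.8, 5.7, 6.0, 6.4, 6.5, 6.9, 7.1, 7.7.
Count below 4.6: L = 2; count equal: E = 1; n = 11.
Percentile rank = 100·(2 + 0.5·1)/11 = 100·2.5/11 = 22.73.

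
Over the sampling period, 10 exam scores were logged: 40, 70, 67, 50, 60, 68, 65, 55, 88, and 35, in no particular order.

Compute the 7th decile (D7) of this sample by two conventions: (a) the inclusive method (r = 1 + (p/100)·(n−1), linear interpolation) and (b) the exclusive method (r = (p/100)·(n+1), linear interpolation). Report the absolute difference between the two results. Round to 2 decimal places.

0.40

Sorted: 35, 40, 50, 55, 60, 65, 67, 68, 70, 88.
n = 10.
(a) r = 7.3; between ranks 7 (67) and 8 (68): 67.3.
(b) r = 7.7; between ranks 7 (67) and 8 (68): 67.7.
|67.3 − 67.7| = 0.4.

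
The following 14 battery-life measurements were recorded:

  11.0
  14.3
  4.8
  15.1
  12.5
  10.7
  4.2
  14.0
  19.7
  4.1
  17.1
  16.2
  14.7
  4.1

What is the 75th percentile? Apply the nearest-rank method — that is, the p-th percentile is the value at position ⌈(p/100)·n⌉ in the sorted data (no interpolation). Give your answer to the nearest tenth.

15.1

Sorted: 4.1, 4.1, 4.2, 4.8, 10.7, 11.0, 12.5, 14.0, 14.3, 14.7, 15.1, 16.2, 17.1, 19.7.
n = 14.
Position = ⌈75/100 · 14⌉ = ⌈10.5⌉ = 11.
The value at rank 11 is 15.1.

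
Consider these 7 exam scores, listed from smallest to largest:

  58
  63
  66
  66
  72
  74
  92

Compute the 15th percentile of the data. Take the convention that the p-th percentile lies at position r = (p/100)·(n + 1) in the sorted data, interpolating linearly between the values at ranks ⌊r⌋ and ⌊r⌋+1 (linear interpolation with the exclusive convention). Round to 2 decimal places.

n = 7.
r = (15/100)·(7 + 1) = 1.2.
Rank 1 is 58 and rank 2 is 63.
Interpolate: 58 + 0.2·(63 − 58) = 58 + 0.2·5 = 59.

59.00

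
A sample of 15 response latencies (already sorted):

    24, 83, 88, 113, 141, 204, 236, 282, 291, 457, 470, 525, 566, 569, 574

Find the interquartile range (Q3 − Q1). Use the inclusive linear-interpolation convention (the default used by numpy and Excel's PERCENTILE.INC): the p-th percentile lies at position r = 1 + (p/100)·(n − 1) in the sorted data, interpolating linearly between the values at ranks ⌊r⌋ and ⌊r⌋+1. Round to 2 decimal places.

370.50

n = 15.
P25: r = 4.5; ranks 4–5 are 113, 141; interpolating gives 127.
P75: r = 11.5; ranks 11–12 are 470, 525; interpolating gives 497.5.
Difference: 497.5 − 127 = 370.5.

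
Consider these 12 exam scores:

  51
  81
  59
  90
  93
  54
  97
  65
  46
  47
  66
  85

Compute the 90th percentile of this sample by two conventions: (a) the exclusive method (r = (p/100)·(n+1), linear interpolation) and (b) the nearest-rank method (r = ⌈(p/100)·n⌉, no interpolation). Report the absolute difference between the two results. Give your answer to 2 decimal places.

Sorted: 46, 47, 51, 54, 59, 65, 66, 81, 85, 90, 93, 97.
n = 12.
(a) r = 11.7; between ranks 11 (93) and 12 (97): 95.8.
(b) the nearest-rank method: rank 11 → 93.
|95.8 − 93| = 2.8.

2.80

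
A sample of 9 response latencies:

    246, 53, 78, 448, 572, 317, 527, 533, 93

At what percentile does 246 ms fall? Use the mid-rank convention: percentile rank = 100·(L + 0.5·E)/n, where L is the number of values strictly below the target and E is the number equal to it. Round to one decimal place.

Sorted: 53, 78, 93, 246, 317, 448, 527, 533, 572.
Count below 246: L = 3; count equal: E = 1; n = 9.
Percentile rank = 100·(3 + 0.5·1)/9 = 100·3.5/9 = 38.89.

38.9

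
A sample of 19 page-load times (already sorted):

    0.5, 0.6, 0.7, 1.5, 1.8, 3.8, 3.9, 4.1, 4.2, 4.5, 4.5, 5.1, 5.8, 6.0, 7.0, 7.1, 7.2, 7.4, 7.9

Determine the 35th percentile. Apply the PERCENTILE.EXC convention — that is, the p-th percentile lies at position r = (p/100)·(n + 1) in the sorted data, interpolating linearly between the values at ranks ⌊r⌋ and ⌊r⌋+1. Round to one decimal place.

3.9

n = 19.
r = (35/100)·(19 + 1) = 7.
r is an integer, so P35 is the value at rank 7: 3.9.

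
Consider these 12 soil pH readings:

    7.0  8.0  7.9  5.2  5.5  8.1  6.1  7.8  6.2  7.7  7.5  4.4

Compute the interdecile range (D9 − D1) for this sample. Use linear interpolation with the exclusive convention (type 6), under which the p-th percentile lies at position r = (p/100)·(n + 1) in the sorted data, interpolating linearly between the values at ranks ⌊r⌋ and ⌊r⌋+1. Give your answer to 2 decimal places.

3.43

Sorted: 4.4, 5.2, 5.5, 6.1, 6.2, 7.0, 7.5, 7.7, 7.8, 7.9, 8.0, 8.1.
n = 12.
P10: r = 1.3; ranks 1–2 are 4.4, 5.2; interpolating gives 4.64.
P90: r = 11.7; ranks 11–12 are 8.0, 8.1; interpolating gives 8.07.
Difference: 8.07 − 4.64 = 3.43.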